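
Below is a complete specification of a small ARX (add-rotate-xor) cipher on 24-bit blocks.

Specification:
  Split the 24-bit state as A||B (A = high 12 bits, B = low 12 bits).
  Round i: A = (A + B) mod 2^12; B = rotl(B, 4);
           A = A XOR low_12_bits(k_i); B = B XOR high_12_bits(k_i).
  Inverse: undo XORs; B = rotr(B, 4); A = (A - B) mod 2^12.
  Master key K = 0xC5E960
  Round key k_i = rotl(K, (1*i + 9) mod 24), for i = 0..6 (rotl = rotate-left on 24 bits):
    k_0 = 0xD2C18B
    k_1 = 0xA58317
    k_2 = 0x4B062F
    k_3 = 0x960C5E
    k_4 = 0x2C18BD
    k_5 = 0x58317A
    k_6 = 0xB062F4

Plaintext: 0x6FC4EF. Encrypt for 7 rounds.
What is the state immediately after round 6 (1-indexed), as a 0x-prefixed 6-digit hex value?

s_0 = plaintext = 0x6FC4EF
s_1 = Round(s_0, k_0) = 0xA603D8
s_2 = Round(s_1, k_1) = 0xD2F7DB
s_3 = Round(s_2, k_2) = 0x325907
s_4 = Round(s_3, k_3) = 0x072919
s_5 = Round(s_4, k_4) = 0x136358
s_6 = Round(s_5, k_5) = 0x5F4000
s_7 = Round(s_6, k_6) = 0x700B06

0x5F4000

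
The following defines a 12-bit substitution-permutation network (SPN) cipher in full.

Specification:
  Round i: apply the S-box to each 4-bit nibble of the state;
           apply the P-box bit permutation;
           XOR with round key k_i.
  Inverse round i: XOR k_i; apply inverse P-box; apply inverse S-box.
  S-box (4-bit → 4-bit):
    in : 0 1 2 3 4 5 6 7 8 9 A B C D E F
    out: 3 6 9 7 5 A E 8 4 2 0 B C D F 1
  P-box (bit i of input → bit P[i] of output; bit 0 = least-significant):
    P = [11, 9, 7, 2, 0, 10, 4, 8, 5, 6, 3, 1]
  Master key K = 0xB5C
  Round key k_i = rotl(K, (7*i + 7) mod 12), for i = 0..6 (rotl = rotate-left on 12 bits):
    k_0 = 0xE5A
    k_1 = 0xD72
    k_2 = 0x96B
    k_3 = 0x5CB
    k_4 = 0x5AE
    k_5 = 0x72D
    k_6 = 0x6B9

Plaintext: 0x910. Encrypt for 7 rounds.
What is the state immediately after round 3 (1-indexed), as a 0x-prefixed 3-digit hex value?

0x7BB

s_0 = plaintext = 0x910
s_1 = Round(s_0, k_0) = 0x00A
s_2 = Round(s_1, k_1) = 0x913
s_3 = Round(s_2, k_2) = 0x7BB
s_4 = Round(s_3, k_3) = 0xACC
s_5 = Round(s_4, k_4) = 0x43A
s_6 = Round(s_5, k_5) = 0x314
s_7 = Round(s_6, k_6) = 0xA41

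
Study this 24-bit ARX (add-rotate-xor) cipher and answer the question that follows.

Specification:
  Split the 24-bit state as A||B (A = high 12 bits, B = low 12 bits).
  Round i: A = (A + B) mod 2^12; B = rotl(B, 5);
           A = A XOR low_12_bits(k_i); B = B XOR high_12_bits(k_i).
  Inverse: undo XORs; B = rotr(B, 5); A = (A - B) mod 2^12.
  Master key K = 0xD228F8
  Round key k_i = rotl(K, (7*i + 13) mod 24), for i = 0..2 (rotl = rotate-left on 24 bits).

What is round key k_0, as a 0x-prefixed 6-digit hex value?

0x1F1A45

K = 0xD228F8
k_0 = rotl(K, (7*0+13) mod 24) = rotl(K, 13) = 0x1F1A45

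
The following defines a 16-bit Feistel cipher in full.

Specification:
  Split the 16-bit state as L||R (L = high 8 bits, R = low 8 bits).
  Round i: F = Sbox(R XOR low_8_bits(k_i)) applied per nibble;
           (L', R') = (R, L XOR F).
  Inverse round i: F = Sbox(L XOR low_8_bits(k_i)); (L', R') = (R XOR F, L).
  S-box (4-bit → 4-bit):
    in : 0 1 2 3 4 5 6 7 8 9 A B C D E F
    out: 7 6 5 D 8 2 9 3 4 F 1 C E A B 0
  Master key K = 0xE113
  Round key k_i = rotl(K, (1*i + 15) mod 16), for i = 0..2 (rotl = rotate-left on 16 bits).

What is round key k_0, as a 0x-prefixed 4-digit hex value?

K = 0xE113
k_0 = rotl(K, (1*0+15) mod 16) = rotl(K, 15) = 0xF089

0xF089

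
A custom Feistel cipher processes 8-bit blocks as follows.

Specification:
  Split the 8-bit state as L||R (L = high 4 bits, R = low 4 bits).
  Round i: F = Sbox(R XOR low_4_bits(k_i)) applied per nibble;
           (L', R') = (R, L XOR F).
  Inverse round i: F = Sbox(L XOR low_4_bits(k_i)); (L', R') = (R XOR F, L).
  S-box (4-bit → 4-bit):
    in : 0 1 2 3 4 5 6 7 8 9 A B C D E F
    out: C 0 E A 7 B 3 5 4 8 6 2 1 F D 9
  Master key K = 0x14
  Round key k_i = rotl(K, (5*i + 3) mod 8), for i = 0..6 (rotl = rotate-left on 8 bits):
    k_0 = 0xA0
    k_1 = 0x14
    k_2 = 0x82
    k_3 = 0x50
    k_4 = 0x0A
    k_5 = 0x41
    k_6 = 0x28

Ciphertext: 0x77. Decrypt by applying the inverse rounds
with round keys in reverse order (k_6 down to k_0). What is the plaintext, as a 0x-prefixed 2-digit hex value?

s_0 = ciphertext = 0x77
s_1 = InvRound(s_0, k_6) = 0xE7
s_2 = InvRound(s_1, k_5) = 0xEE
s_3 = InvRound(s_2, k_4) = 0x9E
s_4 = InvRound(s_3, k_3) = 0x69
s_5 = InvRound(s_4, k_2) = 0xE6
s_6 = InvRound(s_5, k_1) = 0x0E
s_7 = InvRound(s_6, k_0) = 0x20

0x20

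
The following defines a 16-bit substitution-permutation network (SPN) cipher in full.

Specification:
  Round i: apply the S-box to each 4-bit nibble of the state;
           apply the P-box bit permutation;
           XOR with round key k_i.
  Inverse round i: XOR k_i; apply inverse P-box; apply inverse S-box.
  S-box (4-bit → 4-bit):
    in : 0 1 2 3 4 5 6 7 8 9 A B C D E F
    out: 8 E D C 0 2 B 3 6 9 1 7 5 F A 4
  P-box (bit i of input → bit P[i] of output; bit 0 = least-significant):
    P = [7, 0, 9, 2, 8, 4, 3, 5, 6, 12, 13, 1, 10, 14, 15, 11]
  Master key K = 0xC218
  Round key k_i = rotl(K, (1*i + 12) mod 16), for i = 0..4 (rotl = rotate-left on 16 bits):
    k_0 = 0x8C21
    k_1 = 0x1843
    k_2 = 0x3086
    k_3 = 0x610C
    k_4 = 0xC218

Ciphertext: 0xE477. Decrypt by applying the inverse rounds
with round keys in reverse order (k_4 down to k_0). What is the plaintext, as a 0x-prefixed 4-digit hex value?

s_0 = ciphertext = 0xE477
s_1 = InvRound(s_0, k_4) = 0xA231
s_2 = InvRound(s_1, k_3) = 0x84D1
s_3 = InvRound(s_2, k_2) = 0xCD5E
s_4 = InvRound(s_3, k_1) = 0xB5BE
s_5 = InvRound(s_4, k_0) = 0x01B6

0x01B6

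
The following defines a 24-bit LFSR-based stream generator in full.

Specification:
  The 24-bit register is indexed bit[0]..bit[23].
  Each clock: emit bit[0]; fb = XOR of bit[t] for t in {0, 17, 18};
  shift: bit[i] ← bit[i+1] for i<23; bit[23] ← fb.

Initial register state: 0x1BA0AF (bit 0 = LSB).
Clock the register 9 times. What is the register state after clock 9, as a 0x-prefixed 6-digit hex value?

0xD20DD0

reg_0 = 0x1BA0AF
clock 1: out=1, reg = 0x0DD057
clock 2: out=1, reg = 0x06E82B
clock 3: out=1, reg = 0x837415
clock 4: out=1, reg = 0x41BA0A
clock 5: out=0, reg = 0x20DD05
clock 6: out=1, reg = 0x906E82
clock 7: out=0, reg = 0x483741
clock 8: out=1, reg = 0xA41BA0
clock 9: out=0, reg = 0xD20DD0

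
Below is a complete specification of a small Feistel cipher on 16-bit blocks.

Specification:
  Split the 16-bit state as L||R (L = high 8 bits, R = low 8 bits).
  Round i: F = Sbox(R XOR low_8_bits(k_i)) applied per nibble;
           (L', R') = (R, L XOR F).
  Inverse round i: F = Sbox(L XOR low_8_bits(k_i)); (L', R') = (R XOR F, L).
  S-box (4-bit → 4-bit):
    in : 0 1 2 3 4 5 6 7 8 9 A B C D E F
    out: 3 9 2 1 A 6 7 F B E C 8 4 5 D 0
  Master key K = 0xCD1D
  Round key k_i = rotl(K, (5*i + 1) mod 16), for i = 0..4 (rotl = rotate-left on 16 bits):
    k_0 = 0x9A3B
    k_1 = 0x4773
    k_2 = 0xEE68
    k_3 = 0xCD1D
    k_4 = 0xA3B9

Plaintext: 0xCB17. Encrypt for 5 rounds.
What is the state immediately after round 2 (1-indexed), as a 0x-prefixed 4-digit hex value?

0xEFF3

s_0 = plaintext = 0xCB17
s_1 = Round(s_0, k_0) = 0x17EF
s_2 = Round(s_1, k_1) = 0xEFF3
s_3 = Round(s_2, k_2) = 0xF307
s_4 = Round(s_3, k_3) = 0x076F
s_5 = Round(s_4, k_4) = 0x6F50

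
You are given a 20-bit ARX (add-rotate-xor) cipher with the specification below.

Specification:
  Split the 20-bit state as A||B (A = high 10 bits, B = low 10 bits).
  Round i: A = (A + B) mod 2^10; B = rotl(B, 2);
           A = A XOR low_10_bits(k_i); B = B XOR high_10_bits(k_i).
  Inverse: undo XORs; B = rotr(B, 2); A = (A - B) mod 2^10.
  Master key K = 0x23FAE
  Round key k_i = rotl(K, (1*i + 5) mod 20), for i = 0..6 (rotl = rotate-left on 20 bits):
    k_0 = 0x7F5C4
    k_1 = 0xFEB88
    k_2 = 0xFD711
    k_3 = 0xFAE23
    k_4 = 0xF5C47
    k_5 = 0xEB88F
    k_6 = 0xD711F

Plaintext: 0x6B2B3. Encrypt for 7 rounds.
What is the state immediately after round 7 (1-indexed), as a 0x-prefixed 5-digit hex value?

0x840AE

s_0 = plaintext = 0x6B2B3
s_1 = Round(s_0, k_0) = 0x66F33
s_2 = Round(s_1, k_1) = 0xD1B35
s_3 = Round(s_2, k_2) = 0x5AB22
s_4 = Round(s_3, k_3) = 0xABF60
s_5 = Round(s_4, k_4) = 0x92254
s_6 = Round(s_5, k_5) = 0x04EFC
s_7 = Round(s_6, k_6) = 0x840AE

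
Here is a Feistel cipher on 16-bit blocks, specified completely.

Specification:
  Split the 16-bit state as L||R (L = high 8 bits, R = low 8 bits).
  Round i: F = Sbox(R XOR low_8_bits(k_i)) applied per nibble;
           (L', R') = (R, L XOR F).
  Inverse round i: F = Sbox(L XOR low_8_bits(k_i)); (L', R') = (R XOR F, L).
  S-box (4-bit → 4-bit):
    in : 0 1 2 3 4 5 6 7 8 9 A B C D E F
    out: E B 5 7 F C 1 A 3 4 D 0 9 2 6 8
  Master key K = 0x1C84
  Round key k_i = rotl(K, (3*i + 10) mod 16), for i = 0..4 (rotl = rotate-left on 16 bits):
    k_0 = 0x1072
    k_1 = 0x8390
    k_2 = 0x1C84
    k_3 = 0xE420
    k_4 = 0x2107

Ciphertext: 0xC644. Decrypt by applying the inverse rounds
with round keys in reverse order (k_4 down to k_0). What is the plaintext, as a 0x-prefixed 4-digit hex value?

0xF66B

s_0 = ciphertext = 0xC644
s_1 = InvRound(s_0, k_4) = 0xDFC6
s_2 = InvRound(s_1, k_3) = 0x4EDF
s_3 = InvRound(s_2, k_2) = 0x424E
s_4 = InvRound(s_3, k_1) = 0x6B42
s_5 = InvRound(s_4, k_0) = 0xF66B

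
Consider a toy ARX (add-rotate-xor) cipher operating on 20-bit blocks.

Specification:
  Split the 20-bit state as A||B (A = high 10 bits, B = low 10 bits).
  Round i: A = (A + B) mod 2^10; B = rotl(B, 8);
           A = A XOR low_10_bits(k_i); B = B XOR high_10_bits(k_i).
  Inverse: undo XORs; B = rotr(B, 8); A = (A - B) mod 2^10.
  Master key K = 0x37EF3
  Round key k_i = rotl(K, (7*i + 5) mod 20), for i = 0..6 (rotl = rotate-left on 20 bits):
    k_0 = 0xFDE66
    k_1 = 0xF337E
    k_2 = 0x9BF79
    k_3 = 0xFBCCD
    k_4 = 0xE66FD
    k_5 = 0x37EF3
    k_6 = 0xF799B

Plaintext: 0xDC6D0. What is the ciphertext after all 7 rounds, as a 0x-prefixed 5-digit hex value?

0xDA9CD

s_0 = plaintext = 0xDC6D0
s_1 = Round(s_0, k_0) = 0x09F43
s_2 = Round(s_1, k_1) = 0x0501C
s_3 = Round(s_2, k_2) = 0xD2668
s_4 = Round(s_3, k_3) = 0x5F375
s_5 = Round(s_4, k_4) = 0x83244
s_6 = Round(s_5, k_5) = 0xA8C4E
s_7 = Round(s_6, k_6) = 0xDA9CD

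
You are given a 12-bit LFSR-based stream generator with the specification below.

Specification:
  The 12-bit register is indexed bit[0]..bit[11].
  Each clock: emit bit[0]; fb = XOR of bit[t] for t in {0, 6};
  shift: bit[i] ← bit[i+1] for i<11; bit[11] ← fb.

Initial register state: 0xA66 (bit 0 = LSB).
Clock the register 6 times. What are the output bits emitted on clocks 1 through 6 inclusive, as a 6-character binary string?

011001

reg_0 = 0xA66
clock 1: out=0, reg = 0xD33
clock 2: out=1, reg = 0xE99
clock 3: out=1, reg = 0xF4C
clock 4: out=0, reg = 0xFA6
clock 5: out=0, reg = 0x7D3
clock 6: out=1, reg = 0x3E9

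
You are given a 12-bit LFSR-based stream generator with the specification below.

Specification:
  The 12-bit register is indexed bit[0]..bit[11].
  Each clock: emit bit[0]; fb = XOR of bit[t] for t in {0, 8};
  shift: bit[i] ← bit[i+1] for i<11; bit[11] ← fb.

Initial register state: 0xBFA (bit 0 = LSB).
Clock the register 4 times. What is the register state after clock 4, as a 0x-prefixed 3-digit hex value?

reg_0 = 0xBFA
clock 1: out=0, reg = 0xDFD
clock 2: out=1, reg = 0x6FE
clock 3: out=0, reg = 0x37F
clock 4: out=1, reg = 0x1BF

0x1BF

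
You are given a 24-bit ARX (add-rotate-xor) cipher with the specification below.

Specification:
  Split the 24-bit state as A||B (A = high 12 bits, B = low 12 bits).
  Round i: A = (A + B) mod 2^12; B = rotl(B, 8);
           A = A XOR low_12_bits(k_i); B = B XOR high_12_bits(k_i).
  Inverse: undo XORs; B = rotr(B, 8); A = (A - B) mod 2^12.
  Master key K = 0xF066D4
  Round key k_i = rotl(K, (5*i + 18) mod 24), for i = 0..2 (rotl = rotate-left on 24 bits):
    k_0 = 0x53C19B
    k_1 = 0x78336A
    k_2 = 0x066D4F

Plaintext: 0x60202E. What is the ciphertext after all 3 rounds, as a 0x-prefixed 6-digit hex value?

s_0 = plaintext = 0x60202E
s_1 = Round(s_0, k_0) = 0x7ABB3E
s_2 = Round(s_1, k_1) = 0x183930
s_3 = Round(s_2, k_2) = 0x7FC0F5

0x7FC0F5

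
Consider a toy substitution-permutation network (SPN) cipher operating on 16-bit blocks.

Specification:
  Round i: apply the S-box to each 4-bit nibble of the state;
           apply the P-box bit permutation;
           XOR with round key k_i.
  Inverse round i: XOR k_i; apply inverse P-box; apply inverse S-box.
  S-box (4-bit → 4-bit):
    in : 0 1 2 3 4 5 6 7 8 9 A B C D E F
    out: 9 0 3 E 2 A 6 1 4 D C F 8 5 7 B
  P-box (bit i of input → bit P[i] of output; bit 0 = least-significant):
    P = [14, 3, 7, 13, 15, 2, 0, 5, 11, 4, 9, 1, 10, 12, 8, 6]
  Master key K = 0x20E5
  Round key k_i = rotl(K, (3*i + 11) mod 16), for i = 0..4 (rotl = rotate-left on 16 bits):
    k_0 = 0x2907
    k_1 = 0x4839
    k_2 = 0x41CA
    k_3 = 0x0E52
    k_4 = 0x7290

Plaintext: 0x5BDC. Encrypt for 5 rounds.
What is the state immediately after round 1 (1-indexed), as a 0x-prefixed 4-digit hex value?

0x9354

s_0 = plaintext = 0x5BDC
s_1 = Round(s_0, k_0) = 0x9354
s_2 = Round(s_1, k_1) = 0x4F47
s_3 = Round(s_2, k_2) = 0x19DC
s_4 = Round(s_3, k_3) = 0xA451
s_5 = Round(s_4, k_4) = 0x73E4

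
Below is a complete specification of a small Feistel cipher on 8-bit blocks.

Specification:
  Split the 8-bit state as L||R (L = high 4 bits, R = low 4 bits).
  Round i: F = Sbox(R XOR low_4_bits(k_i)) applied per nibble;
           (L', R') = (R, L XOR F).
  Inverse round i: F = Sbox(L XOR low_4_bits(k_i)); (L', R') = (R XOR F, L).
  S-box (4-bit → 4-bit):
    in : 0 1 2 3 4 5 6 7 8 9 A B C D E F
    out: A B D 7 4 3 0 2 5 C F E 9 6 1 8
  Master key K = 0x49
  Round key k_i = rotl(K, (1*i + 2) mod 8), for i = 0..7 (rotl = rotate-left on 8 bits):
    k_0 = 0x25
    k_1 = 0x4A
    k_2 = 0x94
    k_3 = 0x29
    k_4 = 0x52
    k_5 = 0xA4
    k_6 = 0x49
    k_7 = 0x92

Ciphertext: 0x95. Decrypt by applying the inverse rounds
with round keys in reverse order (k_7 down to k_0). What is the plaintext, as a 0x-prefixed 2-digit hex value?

0x2E

s_0 = ciphertext = 0x95
s_1 = InvRound(s_0, k_7) = 0xB9
s_2 = InvRound(s_1, k_6) = 0x4B
s_3 = InvRound(s_2, k_5) = 0x14
s_4 = InvRound(s_3, k_4) = 0x31
s_5 = InvRound(s_4, k_3) = 0xE3
s_6 = InvRound(s_5, k_2) = 0xCE
s_7 = InvRound(s_6, k_1) = 0xEC
s_8 = InvRound(s_7, k_0) = 0x2E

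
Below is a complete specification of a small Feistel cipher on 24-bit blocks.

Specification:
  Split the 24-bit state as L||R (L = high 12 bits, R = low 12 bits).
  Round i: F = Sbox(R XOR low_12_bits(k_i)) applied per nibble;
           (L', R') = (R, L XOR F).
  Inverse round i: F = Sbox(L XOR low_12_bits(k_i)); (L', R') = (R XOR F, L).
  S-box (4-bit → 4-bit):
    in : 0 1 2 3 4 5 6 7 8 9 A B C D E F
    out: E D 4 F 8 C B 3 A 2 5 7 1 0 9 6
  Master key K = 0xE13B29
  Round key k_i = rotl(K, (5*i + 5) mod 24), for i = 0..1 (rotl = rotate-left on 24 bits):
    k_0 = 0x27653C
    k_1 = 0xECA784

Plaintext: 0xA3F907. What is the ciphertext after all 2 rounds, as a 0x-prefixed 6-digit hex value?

0xBC8886

s_0 = plaintext = 0xA3F907
s_1 = Round(s_0, k_0) = 0x907BC8
s_2 = Round(s_1, k_1) = 0xBC8886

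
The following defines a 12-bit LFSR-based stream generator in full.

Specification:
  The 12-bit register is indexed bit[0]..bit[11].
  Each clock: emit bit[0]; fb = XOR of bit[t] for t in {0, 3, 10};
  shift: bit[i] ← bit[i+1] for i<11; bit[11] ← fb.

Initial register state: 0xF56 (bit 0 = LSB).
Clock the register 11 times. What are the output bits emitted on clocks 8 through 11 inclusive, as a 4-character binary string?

reg_0 = 0xF56
clock 1: out=0, reg = 0xFAB
clock 2: out=1, reg = 0xFD5
clock 3: out=1, reg = 0x7EA
clock 4: out=0, reg = 0x3F5
clock 5: out=1, reg = 0x9FA
clock 6: out=0, reg = 0xCFD
clock 7: out=1, reg = 0xE7E
clock 8: out=0, reg = 0x73F
clock 9: out=1, reg = 0xB9F
clock 10: out=1, reg = 0x5CF
clock 11: out=1, reg = 0xAE7

0111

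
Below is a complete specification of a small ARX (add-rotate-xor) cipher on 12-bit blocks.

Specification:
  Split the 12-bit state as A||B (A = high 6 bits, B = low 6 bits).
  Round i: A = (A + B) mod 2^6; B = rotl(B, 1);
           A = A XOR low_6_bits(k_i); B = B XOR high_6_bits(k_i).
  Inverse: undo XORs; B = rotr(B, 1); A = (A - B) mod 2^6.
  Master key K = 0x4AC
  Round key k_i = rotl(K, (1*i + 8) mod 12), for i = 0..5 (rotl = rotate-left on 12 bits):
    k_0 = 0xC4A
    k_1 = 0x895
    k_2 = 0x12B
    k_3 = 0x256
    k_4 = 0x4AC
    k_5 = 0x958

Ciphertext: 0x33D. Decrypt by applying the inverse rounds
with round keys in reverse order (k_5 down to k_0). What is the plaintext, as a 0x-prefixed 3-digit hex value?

0x3E8

s_0 = ciphertext = 0x33D
s_1 = InvRound(s_0, k_5) = 0x20C
s_2 = InvRound(s_1, k_4) = 0x54F
s_3 = InvRound(s_2, k_3) = 0x003
s_4 = InvRound(s_3, k_2) = 0x223
s_5 = InvRound(s_4, k_1) = 0xF60
s_6 = InvRound(s_5, k_0) = 0x3E8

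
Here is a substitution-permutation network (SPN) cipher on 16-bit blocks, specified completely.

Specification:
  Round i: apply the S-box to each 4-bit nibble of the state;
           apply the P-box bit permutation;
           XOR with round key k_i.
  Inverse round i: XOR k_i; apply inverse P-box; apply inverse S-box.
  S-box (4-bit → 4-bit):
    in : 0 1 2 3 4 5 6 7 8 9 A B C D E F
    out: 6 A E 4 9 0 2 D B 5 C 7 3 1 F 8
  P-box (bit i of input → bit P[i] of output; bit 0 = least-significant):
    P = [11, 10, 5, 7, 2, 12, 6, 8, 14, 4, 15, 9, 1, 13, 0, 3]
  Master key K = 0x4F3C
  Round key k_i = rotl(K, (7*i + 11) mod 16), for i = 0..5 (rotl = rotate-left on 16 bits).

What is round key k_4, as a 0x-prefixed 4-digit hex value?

0x9E27

K = 0x4F3C
k_0 = rotl(K, (7*0+11) mod 16) = rotl(K, 11) = 0xE279
k_1 = rotl(K, (7*1+11) mod 16) = rotl(K, 2) = 0x3CF1
k_2 = rotl(K, (7*2+11) mod 16) = rotl(K, 9) = 0x789E
k_3 = rotl(K, (7*3+11) mod 16) = rotl(K, 0) = 0x4F3C
k_4 = rotl(K, (7*4+11) mod 16) = rotl(K, 7) = 0x9E27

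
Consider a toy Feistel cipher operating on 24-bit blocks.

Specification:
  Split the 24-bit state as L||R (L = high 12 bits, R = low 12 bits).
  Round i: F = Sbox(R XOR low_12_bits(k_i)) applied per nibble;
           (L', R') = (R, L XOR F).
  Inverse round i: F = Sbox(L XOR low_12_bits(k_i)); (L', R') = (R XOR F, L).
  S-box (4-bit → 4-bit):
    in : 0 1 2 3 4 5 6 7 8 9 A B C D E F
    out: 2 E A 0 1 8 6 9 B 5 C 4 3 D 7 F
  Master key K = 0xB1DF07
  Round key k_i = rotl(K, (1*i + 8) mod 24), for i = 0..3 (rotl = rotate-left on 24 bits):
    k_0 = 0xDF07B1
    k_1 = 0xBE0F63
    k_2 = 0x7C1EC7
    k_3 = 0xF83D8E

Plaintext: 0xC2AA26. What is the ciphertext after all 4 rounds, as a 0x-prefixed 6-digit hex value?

0x153E19

s_0 = plaintext = 0xC2AA26
s_1 = Round(s_0, k_0) = 0xA26173
s_2 = Round(s_1, k_1) = 0x173DC4
s_3 = Round(s_2, k_2) = 0xDC4153
s_4 = Round(s_3, k_3) = 0x153E19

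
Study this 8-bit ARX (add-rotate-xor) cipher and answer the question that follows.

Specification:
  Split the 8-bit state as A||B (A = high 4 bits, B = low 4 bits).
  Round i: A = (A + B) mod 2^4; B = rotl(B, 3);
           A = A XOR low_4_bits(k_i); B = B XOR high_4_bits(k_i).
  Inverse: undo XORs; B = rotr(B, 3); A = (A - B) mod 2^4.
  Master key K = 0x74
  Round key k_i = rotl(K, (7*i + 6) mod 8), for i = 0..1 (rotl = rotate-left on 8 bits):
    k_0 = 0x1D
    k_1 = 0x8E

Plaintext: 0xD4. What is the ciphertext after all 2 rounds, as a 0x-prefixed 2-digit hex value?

0x11

s_0 = plaintext = 0xD4
s_1 = Round(s_0, k_0) = 0xC3
s_2 = Round(s_1, k_1) = 0x11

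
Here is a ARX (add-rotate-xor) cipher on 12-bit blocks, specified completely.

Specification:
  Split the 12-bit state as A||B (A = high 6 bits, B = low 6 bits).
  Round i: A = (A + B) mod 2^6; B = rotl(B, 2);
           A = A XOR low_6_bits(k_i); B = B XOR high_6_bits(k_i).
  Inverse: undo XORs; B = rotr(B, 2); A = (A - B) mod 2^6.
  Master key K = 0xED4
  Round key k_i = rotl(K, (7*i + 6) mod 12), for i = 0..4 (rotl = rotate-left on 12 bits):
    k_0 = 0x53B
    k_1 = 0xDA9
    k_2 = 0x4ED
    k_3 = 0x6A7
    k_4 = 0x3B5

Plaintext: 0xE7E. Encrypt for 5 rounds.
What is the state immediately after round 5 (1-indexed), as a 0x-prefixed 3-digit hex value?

s_0 = plaintext = 0xE7E
s_1 = Round(s_0, k_0) = 0x32F
s_2 = Round(s_1, k_1) = 0x488
s_3 = Round(s_2, k_2) = 0xDF3
s_4 = Round(s_3, k_3) = 0x355
s_5 = Round(s_4, k_4) = 0x5DB

0x5DB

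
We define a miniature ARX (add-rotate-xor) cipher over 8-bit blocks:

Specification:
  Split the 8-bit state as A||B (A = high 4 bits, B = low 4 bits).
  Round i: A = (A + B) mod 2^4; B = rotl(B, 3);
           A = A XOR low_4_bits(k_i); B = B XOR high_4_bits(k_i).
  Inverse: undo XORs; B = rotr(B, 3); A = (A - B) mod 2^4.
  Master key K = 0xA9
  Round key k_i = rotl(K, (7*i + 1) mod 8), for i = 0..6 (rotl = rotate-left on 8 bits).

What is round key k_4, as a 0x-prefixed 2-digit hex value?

K = 0xA9
k_0 = rotl(K, (7*0+1) mod 8) = rotl(K, 1) = 0x53
k_1 = rotl(K, (7*1+1) mod 8) = rotl(K, 0) = 0xA9
k_2 = rotl(K, (7*2+1) mod 8) = rotl(K, 7) = 0xD4
k_3 = rotl(K, (7*3+1) mod 8) = rotl(K, 6) = 0x6A
k_4 = rotl(K, (7*4+1) mod 8) = rotl(K, 5) = 0x35

0x35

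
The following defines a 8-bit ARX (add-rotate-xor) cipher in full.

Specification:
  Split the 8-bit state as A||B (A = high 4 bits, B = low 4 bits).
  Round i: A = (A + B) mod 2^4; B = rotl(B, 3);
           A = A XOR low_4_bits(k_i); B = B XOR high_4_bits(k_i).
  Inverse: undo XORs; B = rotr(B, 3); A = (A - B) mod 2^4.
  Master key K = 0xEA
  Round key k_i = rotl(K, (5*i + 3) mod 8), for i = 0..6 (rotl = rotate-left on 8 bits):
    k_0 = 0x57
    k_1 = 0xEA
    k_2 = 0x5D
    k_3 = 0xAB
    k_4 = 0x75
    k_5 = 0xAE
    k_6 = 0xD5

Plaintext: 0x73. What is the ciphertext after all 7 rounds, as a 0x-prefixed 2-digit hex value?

0xD1

s_0 = plaintext = 0x73
s_1 = Round(s_0, k_0) = 0xDC
s_2 = Round(s_1, k_1) = 0x38
s_3 = Round(s_2, k_2) = 0x61
s_4 = Round(s_3, k_3) = 0xC2
s_5 = Round(s_4, k_4) = 0xB6
s_6 = Round(s_5, k_5) = 0xF9
s_7 = Round(s_6, k_6) = 0xD1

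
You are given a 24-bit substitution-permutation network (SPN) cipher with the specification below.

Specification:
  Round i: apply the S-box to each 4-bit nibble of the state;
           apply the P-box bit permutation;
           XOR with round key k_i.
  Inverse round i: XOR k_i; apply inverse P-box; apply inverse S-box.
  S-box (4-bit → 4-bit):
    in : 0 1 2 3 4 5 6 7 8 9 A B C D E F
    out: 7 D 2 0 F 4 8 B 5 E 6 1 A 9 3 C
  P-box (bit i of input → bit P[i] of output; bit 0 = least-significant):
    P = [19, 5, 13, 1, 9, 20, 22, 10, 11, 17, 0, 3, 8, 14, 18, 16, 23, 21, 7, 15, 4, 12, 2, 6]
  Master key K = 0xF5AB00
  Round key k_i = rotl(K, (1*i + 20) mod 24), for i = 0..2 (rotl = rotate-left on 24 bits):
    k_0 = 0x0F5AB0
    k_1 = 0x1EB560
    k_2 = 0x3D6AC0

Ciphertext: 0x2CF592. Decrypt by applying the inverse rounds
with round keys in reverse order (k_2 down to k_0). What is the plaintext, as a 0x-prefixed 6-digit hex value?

0x284530

s_0 = ciphertext = 0x2CF592
s_1 = InvRound(s_0, k_2) = 0x76DB76
s_2 = InvRound(s_1, k_1) = 0x822B11
s_3 = InvRound(s_2, k_0) = 0x284530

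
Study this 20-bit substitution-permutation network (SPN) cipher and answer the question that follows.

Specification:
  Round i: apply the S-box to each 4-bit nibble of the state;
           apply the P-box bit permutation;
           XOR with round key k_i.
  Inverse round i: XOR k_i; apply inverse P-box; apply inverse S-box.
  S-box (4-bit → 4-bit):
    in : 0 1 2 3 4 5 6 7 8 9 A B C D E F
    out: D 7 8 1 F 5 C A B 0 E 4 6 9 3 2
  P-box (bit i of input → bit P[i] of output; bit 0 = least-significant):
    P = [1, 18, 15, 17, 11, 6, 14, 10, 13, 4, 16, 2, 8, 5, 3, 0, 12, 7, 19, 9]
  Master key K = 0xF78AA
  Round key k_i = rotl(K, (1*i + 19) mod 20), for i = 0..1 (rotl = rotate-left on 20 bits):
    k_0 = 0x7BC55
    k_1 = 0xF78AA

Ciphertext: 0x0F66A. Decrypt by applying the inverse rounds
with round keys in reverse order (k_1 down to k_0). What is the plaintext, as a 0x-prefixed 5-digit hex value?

0xA047E

s_0 = ciphertext = 0x0F66A
s_1 = InvRound(s_0, k_1) = 0xA9B8A
s_2 = InvRound(s_1, k_0) = 0xA047E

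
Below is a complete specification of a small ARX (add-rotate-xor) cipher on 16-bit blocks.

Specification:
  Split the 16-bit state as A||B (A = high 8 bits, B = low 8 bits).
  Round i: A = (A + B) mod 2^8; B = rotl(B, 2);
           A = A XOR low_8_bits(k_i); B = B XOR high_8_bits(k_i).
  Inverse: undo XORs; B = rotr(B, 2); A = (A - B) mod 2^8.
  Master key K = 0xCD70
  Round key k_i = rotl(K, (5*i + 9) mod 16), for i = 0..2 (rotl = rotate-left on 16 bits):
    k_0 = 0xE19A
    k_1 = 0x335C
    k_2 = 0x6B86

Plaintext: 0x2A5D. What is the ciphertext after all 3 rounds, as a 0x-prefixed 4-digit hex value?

0xC8EE

s_0 = plaintext = 0x2A5D
s_1 = Round(s_0, k_0) = 0x1D94
s_2 = Round(s_1, k_1) = 0xED61
s_3 = Round(s_2, k_2) = 0xC8EE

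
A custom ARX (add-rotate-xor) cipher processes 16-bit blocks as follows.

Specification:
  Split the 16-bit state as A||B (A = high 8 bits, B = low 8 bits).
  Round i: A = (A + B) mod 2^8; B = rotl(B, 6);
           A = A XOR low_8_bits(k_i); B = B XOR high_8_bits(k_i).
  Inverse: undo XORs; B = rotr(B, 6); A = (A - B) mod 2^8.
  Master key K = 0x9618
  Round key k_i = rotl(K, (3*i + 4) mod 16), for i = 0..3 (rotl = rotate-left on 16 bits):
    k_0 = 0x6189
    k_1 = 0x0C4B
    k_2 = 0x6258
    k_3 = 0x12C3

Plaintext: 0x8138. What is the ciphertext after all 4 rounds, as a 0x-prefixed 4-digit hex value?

s_0 = plaintext = 0x8138
s_1 = Round(s_0, k_0) = 0x306F
s_2 = Round(s_1, k_1) = 0xD4D7
s_3 = Round(s_2, k_2) = 0xF397
s_4 = Round(s_3, k_3) = 0x49F7

0x49F7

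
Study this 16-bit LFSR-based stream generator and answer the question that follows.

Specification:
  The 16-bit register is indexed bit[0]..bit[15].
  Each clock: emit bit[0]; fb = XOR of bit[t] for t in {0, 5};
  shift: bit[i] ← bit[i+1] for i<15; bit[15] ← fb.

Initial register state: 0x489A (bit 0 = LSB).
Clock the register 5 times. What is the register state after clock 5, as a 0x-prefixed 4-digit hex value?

reg_0 = 0x489A
clock 1: out=0, reg = 0x244D
clock 2: out=1, reg = 0x9226
clock 3: out=0, reg = 0xC913
clock 4: out=1, reg = 0xE489
clock 5: out=1, reg = 0xF244

0xF244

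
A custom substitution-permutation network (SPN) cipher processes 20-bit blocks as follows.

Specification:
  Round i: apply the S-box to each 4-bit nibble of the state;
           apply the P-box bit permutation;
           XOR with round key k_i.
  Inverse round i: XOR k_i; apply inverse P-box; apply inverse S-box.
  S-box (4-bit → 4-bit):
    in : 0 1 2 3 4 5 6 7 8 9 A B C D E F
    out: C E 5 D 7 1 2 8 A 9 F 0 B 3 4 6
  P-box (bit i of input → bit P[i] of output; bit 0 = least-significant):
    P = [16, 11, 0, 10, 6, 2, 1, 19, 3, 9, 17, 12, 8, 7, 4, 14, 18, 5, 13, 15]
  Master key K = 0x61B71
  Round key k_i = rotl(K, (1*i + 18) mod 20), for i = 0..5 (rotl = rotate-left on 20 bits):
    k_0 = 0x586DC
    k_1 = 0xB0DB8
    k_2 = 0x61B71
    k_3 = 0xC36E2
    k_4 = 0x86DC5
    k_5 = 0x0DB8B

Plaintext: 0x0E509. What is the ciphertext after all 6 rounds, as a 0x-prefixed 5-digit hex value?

s_0 = plaintext = 0x0E509
s_1 = Round(s_0, k_0) = 0xC22C6
s_2 = Round(s_1, k_1) = 0x584C4
s_3 = Round(s_2, k_2) = 0x951BC
s_4 = Round(s_3, k_3) = 0xBA9E2
s_5 = Round(s_4, k_4) = 0x93C5E
s_6 = Round(s_5, k_5) = 0x408D2

0x408D2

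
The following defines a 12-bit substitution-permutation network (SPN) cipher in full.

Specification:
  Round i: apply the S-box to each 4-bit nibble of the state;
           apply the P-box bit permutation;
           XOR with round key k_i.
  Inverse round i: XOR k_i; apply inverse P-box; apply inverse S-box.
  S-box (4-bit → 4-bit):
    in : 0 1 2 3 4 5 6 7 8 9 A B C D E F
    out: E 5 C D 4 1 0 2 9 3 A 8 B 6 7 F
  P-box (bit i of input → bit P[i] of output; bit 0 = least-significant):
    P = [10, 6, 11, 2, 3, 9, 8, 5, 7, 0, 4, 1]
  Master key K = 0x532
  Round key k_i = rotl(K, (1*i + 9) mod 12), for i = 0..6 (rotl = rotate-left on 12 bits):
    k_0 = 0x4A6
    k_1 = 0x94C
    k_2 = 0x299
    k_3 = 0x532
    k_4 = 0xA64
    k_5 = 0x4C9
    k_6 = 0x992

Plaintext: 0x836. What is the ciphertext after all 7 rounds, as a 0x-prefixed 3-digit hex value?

0x9BE

s_0 = plaintext = 0x836
s_1 = Round(s_0, k_0) = 0x50C
s_2 = Round(s_1, k_1) = 0xEA8
s_3 = Round(s_2, k_2) = 0x42C
s_4 = Round(s_3, k_3) = 0x046
s_5 = Round(s_4, k_4) = 0xB77
s_6 = Round(s_5, k_5) = 0x68B
s_7 = Round(s_6, k_6) = 0x9BE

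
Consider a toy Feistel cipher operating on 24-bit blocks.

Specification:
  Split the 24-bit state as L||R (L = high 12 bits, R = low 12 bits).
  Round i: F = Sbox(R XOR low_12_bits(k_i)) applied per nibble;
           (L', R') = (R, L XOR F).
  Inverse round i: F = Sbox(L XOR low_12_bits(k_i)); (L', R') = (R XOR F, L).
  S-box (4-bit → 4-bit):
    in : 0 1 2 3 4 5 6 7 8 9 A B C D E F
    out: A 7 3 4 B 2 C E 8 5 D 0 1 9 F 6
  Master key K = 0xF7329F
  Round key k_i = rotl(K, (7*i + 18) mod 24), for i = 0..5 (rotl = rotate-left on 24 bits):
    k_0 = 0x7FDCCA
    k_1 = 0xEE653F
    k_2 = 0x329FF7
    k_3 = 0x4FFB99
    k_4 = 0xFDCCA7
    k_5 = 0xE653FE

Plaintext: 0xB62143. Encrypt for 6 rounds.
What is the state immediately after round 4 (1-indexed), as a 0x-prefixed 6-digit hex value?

0x8D6B6D

s_0 = plaintext = 0xB62143
s_1 = Round(s_0, k_0) = 0x1432E7
s_2 = Round(s_1, k_1) = 0x2E7FDB
s_3 = Round(s_2, k_2) = 0xFDB8D6
s_4 = Round(s_3, k_3) = 0x8D6B6D
s_5 = Round(s_4, k_4) = 0xB6D6CB
s_6 = Round(s_5, k_5) = 0x6CB92F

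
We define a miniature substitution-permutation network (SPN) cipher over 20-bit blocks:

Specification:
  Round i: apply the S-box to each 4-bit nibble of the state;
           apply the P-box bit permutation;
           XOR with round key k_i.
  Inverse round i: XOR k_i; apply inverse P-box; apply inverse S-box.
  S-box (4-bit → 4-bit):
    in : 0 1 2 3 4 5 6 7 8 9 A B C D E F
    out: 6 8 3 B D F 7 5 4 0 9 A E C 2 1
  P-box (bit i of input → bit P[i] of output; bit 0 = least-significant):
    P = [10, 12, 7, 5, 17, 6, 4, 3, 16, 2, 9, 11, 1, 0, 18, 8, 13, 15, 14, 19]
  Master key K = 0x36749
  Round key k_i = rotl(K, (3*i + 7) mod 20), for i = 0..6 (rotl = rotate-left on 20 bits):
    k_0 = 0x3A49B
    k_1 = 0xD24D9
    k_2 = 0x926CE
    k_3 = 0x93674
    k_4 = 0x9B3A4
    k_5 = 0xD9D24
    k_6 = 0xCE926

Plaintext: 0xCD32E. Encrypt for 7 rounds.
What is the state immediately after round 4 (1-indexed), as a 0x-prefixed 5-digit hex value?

s_0 = plaintext = 0xCD32E
s_1 = Round(s_0, k_0) = 0xC7DDF
s_2 = Round(s_1, k_1) = 0x1EAC3
s_3 = Round(s_2, k_2) = 0x03AB7
s_4 = Round(s_3, k_3) = 0x8FBBF
s_5 = Round(s_4, k_4) = 0x9FFEA
s_6 = Round(s_5, k_5) = 0xC9946
s_7 = Round(s_6, k_6) = 0x63DBE

0x8FBBF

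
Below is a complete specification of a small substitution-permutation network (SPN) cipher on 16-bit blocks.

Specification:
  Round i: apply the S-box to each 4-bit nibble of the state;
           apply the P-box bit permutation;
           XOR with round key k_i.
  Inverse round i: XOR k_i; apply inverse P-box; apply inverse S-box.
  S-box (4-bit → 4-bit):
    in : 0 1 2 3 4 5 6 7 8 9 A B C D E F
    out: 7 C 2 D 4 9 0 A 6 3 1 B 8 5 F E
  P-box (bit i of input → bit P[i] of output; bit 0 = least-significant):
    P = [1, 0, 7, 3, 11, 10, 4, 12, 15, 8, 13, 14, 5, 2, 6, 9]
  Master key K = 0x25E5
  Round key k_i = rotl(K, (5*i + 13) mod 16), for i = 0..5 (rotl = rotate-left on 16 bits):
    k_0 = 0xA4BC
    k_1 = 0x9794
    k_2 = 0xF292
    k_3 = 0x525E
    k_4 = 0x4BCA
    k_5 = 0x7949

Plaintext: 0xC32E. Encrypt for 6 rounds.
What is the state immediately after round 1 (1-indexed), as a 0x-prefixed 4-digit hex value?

s_0 = plaintext = 0xC32E
s_1 = Round(s_0, k_0) = 0x4237
s_2 = Round(s_1, k_1) = 0x8ECD
s_3 = Round(s_2, k_2) = 0x0354
s_4 = Round(s_3, k_3) = 0xAABA
s_5 = Round(s_4, k_4) = 0xD7E8
s_6 = Round(s_5, k_5) = 0x24B8

0x4237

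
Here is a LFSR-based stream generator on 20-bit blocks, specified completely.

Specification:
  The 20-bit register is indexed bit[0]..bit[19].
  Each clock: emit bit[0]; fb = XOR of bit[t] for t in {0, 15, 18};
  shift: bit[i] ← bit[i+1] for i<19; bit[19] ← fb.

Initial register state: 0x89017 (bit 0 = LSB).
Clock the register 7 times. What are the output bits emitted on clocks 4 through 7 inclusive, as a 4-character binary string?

reg_0 = 0x89017
clock 1: out=1, reg = 0x4480B
clock 2: out=1, reg = 0x22405
clock 3: out=1, reg = 0x91202
clock 4: out=0, reg = 0x48901
clock 5: out=1, reg = 0xA4480
clock 6: out=0, reg = 0x52240
clock 7: out=0, reg = 0xA9120

0100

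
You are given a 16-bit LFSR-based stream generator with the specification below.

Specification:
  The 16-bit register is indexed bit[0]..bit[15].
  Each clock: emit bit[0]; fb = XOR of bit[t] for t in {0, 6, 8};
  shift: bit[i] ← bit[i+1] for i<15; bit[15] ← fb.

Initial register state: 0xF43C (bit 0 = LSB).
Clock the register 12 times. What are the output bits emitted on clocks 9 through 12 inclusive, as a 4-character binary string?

0010

reg_0 = 0xF43C
clock 1: out=0, reg = 0x7A1E
clock 2: out=0, reg = 0x3D0F
clock 3: out=1, reg = 0x1E87
clock 4: out=1, reg = 0x8F43
clock 5: out=1, reg = 0xC7A1
clock 6: out=1, reg = 0x63D0
clock 7: out=0, reg = 0x31E8
clock 8: out=0, reg = 0x18F4
clock 9: out=0, reg = 0x8C7A
clock 10: out=0, reg = 0xC63D
clock 11: out=1, reg = 0xE31E
clock 12: out=0, reg = 0xF18F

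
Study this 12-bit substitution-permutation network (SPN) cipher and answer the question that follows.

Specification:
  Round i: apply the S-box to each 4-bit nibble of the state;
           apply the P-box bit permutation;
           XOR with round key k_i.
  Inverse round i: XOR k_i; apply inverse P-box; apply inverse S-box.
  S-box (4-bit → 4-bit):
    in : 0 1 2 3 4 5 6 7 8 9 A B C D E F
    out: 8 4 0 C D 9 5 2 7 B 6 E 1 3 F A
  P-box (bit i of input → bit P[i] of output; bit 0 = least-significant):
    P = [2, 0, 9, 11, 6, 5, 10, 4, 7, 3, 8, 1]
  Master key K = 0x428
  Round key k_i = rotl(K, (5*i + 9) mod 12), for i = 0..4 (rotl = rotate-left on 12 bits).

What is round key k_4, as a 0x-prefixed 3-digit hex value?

0x508

K = 0x428
k_0 = rotl(K, (5*0+9) mod 12) = rotl(K, 9) = 0x085
k_1 = rotl(K, (5*1+9) mod 12) = rotl(K, 2) = 0x0A1
k_2 = rotl(K, (5*2+9) mod 12) = rotl(K, 7) = 0x421
k_3 = rotl(K, (5*3+9) mod 12) = rotl(K, 0) = 0x428
k_4 = rotl(K, (5*4+9) mod 12) = rotl(K, 5) = 0x508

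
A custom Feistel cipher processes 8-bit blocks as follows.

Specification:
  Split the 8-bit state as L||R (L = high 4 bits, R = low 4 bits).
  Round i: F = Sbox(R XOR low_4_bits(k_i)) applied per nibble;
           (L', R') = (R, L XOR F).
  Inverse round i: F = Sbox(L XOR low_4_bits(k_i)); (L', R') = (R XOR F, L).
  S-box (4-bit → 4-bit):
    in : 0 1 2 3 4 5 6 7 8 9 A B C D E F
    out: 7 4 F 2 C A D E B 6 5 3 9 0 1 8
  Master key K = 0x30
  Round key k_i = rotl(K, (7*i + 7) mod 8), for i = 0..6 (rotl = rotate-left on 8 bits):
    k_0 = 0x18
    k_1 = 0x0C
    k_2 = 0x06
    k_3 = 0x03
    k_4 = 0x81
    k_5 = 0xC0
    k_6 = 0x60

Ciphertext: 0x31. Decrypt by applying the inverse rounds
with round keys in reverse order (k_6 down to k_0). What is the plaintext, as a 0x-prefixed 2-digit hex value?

s_0 = ciphertext = 0x31
s_1 = InvRound(s_0, k_6) = 0x33
s_2 = InvRound(s_1, k_5) = 0x13
s_3 = InvRound(s_2, k_4) = 0x41
s_4 = InvRound(s_3, k_3) = 0xF4
s_5 = InvRound(s_4, k_2) = 0x2F
s_6 = InvRound(s_5, k_1) = 0xE2
s_7 = InvRound(s_6, k_0) = 0xFE

0xFE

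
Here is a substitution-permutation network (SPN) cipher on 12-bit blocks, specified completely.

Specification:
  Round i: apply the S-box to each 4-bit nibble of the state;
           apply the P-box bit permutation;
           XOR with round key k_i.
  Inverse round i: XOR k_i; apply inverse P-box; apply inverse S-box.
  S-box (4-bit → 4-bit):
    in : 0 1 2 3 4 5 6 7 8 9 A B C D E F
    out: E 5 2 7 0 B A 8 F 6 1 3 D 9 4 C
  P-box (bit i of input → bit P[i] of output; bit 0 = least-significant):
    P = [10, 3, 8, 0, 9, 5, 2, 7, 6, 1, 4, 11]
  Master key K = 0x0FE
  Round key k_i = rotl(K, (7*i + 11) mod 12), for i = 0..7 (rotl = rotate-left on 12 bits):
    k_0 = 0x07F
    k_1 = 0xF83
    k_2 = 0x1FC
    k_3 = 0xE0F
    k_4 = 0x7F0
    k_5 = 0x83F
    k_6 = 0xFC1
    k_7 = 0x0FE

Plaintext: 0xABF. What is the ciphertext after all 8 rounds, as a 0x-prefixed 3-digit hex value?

s_0 = plaintext = 0xABF
s_1 = Round(s_0, k_0) = 0x31E
s_2 = Round(s_1, k_1) = 0xCD5
s_3 = Round(s_2, k_2) = 0xF25
s_4 = Round(s_3, k_3) = 0x236
s_5 = Round(s_4, k_4) = 0x5DF
s_6 = Round(s_5, k_5) = 0x3FC
s_7 = Round(s_6, k_6) = 0xA16
s_8 = Round(s_7, k_7) = 0x2B3

0x2B3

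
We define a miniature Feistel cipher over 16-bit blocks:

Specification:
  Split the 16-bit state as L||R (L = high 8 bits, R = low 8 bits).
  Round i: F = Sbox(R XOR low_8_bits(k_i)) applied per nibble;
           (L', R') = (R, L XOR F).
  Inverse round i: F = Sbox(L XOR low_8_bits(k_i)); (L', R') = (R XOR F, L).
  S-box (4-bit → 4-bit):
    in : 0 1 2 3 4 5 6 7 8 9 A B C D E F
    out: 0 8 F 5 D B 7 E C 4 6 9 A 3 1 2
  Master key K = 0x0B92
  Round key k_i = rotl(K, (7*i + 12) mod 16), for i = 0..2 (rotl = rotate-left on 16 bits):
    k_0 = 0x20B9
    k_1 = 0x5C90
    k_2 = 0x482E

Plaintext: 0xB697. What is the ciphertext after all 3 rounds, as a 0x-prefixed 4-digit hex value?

0xA989

s_0 = plaintext = 0xB697
s_1 = Round(s_0, k_0) = 0x9747
s_2 = Round(s_1, k_1) = 0x47A9
s_3 = Round(s_2, k_2) = 0xA989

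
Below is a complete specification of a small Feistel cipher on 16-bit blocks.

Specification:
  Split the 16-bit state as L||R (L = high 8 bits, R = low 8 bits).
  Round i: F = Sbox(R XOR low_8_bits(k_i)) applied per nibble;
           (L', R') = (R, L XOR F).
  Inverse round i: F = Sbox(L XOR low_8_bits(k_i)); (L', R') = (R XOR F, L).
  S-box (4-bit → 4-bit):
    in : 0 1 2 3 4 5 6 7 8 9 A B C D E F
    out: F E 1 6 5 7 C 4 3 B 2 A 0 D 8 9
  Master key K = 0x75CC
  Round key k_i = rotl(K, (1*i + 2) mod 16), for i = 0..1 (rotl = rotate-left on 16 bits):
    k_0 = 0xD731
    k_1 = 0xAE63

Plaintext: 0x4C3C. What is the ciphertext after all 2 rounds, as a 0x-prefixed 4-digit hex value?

0xB1ED

s_0 = plaintext = 0x4C3C
s_1 = Round(s_0, k_0) = 0x3CB1
s_2 = Round(s_1, k_1) = 0xB1ED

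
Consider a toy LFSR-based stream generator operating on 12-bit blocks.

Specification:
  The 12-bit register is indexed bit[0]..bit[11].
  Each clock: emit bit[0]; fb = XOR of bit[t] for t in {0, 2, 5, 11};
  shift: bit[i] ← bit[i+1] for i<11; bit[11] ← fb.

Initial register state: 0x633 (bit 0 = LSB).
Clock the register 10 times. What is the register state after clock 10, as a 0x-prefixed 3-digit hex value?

0x9E9

reg_0 = 0x633
clock 1: out=1, reg = 0x319
clock 2: out=1, reg = 0x98C
clock 3: out=0, reg = 0x4C6
clock 4: out=0, reg = 0xA63
clock 5: out=1, reg = 0xD31
clock 6: out=1, reg = 0xE98
clock 7: out=0, reg = 0xF4C
clock 8: out=0, reg = 0x7A6
clock 9: out=0, reg = 0x3D3
clock 10: out=1, reg = 0x9E9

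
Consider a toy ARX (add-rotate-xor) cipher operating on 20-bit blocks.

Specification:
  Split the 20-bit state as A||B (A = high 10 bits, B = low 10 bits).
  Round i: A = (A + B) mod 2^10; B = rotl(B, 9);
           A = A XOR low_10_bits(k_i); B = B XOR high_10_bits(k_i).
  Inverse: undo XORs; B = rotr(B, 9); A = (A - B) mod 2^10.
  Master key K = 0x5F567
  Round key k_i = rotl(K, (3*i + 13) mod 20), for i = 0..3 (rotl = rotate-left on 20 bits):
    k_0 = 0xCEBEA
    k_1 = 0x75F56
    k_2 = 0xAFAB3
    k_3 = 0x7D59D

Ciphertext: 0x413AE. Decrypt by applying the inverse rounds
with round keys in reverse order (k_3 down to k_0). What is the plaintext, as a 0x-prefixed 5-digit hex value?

s_0 = ciphertext = 0x413AE
s_1 = InvRound(s_0, k_3) = 0xF88B7
s_2 = InvRound(s_1, k_2) = 0x4F813
s_3 = InvRound(s_2, k_1) = 0xB8388
s_4 = InvRound(s_3, k_0) = 0xE9964

0xE9964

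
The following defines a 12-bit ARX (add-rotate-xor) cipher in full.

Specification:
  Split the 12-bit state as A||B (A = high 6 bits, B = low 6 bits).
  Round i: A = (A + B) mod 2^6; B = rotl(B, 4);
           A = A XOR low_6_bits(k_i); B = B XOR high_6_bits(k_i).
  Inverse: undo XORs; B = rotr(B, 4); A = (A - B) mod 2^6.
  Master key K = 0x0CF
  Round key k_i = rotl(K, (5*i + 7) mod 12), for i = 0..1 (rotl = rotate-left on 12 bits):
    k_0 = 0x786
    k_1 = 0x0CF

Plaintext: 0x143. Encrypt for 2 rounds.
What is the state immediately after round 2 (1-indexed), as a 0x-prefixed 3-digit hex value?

s_0 = plaintext = 0x143
s_1 = Round(s_0, k_0) = 0x3AE
s_2 = Round(s_1, k_1) = 0xCE8

0xCE8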